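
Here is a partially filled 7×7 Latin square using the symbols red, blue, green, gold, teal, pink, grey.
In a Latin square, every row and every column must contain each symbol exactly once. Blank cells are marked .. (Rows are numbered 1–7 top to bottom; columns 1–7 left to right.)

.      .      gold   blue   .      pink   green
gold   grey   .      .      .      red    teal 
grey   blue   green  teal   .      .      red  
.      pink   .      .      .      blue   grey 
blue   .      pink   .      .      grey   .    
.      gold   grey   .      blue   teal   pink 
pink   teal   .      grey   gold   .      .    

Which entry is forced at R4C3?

Row 1, column 2: row 1 has {blue, green, gold, pink} and column 2 has {blue, gold, teal, pink, grey}, leaving only red.
Row 1, column 1: row 1 has {red, blue, green, gold, pink} and column 1 has {blue, gold, pink, grey}, leaving only teal.
Row 1, column 5: row 1 has {red, blue, green, gold, teal, pink} and column 5 has {blue, gold}, leaving only grey.
Row 2, column 3: row 2 has {red, gold, teal, grey} and column 3 has {green, gold, pink, grey}, leaving only blue.
Row 3, column 5: row 3 has {red, blue, green, teal, grey} and column 5 has {blue, gold, grey}, leaving only pink.
Row 2, column 5: row 2 has {red, blue, gold, teal, grey} and column 5 has {blue, gold, pink, grey}, leaving only green.
Row 2, column 4: row 2 has {red, blue, green, gold, teal, grey} and column 4 has {blue, teal, grey}, leaving only pink.
Row 3, column 6: row 3 has {red, blue, green, teal, pink, grey} and column 6 has {red, blue, teal, pink, grey}, leaving only gold.
Row 5, column 2: row 5 has {blue, pink, grey} and column 2 has {red, blue, gold, teal, pink, grey}, leaving only green.
Row 5, column 7: row 5 has {blue, green, pink, grey} and column 7 has {red, green, teal, pink, grey}, leaving only gold.
Row 5, column 4: row 5 has {blue, green, gold, pink, grey} and column 4 has {blue, teal, pink, grey}, leaving only red.
Row 5, column 5: row 5 has {red, blue, green, gold, pink, grey} and column 5 has {blue, green, gold, pink, grey}, leaving only teal.
Row 4, column 5: row 4 has {blue, pink, grey} and column 5 has {blue, green, gold, teal, pink, grey}, leaving only red.
Row 4 already has {red, blue, pink, grey} and column 3 already has {blue, green, gold, pink, grey}, so row 4, column 3 must be teal.

teal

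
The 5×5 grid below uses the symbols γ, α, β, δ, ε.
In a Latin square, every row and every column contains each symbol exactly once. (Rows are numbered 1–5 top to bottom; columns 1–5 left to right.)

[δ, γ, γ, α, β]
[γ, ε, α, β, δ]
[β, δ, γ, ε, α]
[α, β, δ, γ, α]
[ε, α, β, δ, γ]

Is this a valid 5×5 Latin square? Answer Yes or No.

Row 4 contains α twice (at columns 1 and 5); row 1 is also not a permutation.

No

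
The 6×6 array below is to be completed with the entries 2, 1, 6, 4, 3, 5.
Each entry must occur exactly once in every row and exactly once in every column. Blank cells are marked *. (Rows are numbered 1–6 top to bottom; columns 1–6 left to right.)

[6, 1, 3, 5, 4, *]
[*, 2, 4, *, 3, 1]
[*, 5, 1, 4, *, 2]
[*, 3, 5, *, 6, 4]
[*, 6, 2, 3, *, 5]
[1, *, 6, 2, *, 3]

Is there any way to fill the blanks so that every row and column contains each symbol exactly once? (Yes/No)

No

Row 1, column 6: row 1 together with column 6 already contain {2, 1, 6, 4, 3, 5} — every symbol — so nothing can go there. The grid has no valid completion.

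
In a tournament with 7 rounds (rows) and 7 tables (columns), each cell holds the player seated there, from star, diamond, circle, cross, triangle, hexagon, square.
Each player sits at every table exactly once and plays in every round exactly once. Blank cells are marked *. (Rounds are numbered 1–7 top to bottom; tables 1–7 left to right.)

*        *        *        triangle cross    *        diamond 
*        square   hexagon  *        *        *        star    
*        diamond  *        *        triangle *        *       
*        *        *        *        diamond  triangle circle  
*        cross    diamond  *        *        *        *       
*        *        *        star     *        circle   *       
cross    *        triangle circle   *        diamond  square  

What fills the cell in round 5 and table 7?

Round 2, table 5: round 2 has {star, hexagon, square} and table 5 has {diamond, cross, triangle}, leaving only circle.
Round 2, table 6: round 2 has {star, circle, hexagon, square} and table 6 has {diamond, circle, triangle}, leaving only cross.
Round 2, table 4: round 2 has {star, circle, cross, hexagon, square} and table 4 has {star, circle, triangle}, leaving only diamond.
Round 2, table 1: round 2 has {star, diamond, circle, cross, hexagon, square} and table 1 has {cross}, leaving only triangle.
Round 5, table 7 is narrowed to {triangle, hexagon}.
If it were hexagon, then round 5, table 6 would be left with no valid symbol.
So round 5, table 7 must be triangle.

triangle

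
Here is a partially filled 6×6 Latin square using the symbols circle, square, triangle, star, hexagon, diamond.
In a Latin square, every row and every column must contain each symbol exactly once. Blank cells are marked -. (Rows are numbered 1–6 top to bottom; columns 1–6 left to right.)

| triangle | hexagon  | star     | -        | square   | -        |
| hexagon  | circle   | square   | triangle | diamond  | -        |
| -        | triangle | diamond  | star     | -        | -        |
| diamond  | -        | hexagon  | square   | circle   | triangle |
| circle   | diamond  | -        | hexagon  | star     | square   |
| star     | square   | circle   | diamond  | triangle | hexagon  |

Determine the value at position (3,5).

Row 3 already has {triangle, star, diamond} and column 5 already has {circle, square, triangle, star, diamond}, so row 3, column 5 must be hexagon.

hexagon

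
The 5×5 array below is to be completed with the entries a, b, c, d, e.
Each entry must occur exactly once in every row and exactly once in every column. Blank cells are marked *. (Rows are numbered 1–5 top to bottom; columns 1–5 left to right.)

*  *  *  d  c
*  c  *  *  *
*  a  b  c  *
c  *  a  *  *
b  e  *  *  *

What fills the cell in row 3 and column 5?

e

Row 1, column 2: row 1 has {c, d} and column 2 has {a, c, e}, leaving only b.
Row 1, column 3: row 1 has {b, c, d} and column 3 has {a, b}, leaving only e.
Row 1, column 1: row 1 has {b, c, d, e} and column 1 has {b, c}, leaving only a.
Row 2, column 3: row 2 has {c} and column 3 has {a, b, e}, leaving only d.
Row 2, column 1: row 2 has {c, d} and column 1 has {a, b, c}, leaving only e.
Row 3, column 1: row 3 has {a, b, c} and column 1 has {a, b, c, e}, leaving only d.
Row 3 already has {a, b, c, d} and column 5 already has {c}, so row 3, column 5 must be e.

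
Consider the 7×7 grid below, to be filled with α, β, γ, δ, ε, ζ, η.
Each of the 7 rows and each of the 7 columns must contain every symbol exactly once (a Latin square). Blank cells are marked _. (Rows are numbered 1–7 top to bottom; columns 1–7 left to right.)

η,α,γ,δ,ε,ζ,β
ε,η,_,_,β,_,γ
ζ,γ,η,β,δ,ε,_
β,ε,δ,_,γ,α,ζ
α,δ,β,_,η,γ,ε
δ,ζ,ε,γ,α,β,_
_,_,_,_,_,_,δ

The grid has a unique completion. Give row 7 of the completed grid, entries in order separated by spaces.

γ β α ε ζ η δ

Row 7, column 1: row 7 has {δ} and column 1 has {α, β, δ, ε, ζ, η}, leaving only γ.
Row 7, column 2: row 7 has {γ, δ} and column 2 has {α, γ, δ, ε, ζ, η}, leaving only β.
Row 7, column 5: row 7 has {β, γ, δ} and column 5 has {α, β, γ, δ, ε, η}, leaving only ζ.
Row 7, column 3: row 7 has {β, γ, δ, ζ} and column 3 has {β, γ, δ, ε, η}, leaving only α.
Row 7, column 6: row 7 has {α, β, γ, δ, ζ} and column 6 has {α, β, γ, ε, ζ}, leaving only η.
Row 7, column 4: row 7 has {α, β, γ, δ, ζ, η} and column 4 has {β, γ, δ}, leaving only ε.
So row 7 reads: γ β α ε ζ η δ.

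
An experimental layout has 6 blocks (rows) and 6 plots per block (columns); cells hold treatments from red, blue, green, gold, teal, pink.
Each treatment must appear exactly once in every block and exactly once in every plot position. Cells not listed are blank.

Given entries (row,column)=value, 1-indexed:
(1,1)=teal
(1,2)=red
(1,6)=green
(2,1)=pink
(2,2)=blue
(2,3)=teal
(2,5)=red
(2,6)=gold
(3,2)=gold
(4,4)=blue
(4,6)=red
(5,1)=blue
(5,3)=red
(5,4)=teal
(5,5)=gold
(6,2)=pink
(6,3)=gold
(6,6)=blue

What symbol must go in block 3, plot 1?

red

Block 2, plot 4: block 2 has {red, blue, gold, teal, pink} and plot 4 has {blue, teal}, leaving only green.
Block 5, plot 2: block 5 has {red, blue, gold, teal} and plot 2 has {red, blue, gold, pink}, leaving only green.
Block 4, plot 2: block 4 has {red, blue} and plot 2 has {red, blue, green, gold, pink}, leaving only teal.
Block 5, plot 6: block 5 has {red, blue, green, gold, teal} and plot 6 has {red, blue, green, gold}, leaving only pink.
Block 3, plot 6: block 3 has {gold} and plot 6 has {red, blue, green, gold, pink}, leaving only teal.
Block 6, plot 4: block 6 has {blue, gold, pink} and plot 4 has {blue, green, teal}, leaving only red.
Block 3, plot 4: block 3 has {gold, teal} and plot 4 has {red, blue, green, teal}, leaving only pink.
Block 1, plot 4: block 1 has {red, green, teal} and plot 4 has {red, blue, green, teal, pink}, leaving only gold.
Block 6, plot 1: block 6 has {red, blue, gold, pink} and plot 1 has {blue, teal, pink}, leaving only green.
Block 3 already has {gold, teal, pink} and plot 1 already has {blue, green, teal, pink}, so block 3, plot 1 must be red.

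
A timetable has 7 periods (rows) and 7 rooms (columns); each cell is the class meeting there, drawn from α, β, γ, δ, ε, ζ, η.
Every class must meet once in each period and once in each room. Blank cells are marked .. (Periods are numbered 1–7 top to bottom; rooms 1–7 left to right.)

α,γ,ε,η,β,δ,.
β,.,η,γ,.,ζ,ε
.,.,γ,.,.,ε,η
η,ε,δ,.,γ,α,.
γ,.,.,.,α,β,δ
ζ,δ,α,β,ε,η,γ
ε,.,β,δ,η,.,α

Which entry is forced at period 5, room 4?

Period 1, room 7: period 1 has {α, β, γ, δ, ε, η} and room 7 has {α, γ, δ, ε, η}, leaving only ζ.
Period 2, room 2: period 2 has {β, γ, ε, ζ, η} and room 2 has {γ, δ, ε}, leaving only α.
Period 2, room 5: period 2 has {α, β, γ, ε, ζ, η} and room 5 has {α, β, γ, ε, η}, leaving only δ.
Period 3, room 1: period 3 has {γ, ε, η} and room 1 has {α, β, γ, ε, ζ, η}, leaving only δ.
Period 3, room 5: period 3 has {γ, δ, ε, η} and room 5 has {α, β, γ, δ, ε, η}, leaving only ζ.
Period 3, room 2: period 3 has {γ, δ, ε, ζ, η} and room 2 has {α, γ, δ, ε}, leaving only β.
Period 3, room 4: period 3 has {β, γ, δ, ε, ζ, η} and room 4 has {β, γ, δ, η}, leaving only α.
Period 4, room 4: period 4 has {α, γ, δ, ε, η} and room 4 has {α, β, γ, δ, η}, leaving only ζ.
Period 5 already has {α, β, γ, δ} and room 4 already has {α, β, γ, δ, ζ, η}, so period 5, room 4 must be ε.

ε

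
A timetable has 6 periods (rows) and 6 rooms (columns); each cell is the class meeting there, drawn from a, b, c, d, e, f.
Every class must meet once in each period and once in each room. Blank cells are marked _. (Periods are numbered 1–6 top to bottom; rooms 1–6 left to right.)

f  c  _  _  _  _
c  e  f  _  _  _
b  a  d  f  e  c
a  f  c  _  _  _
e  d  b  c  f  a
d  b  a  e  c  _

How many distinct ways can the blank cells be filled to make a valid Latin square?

Period 1, room 3: eliminating its period and room leaves {e}.
Period 1, room 4: eliminating its period and room leaves {a, b, d}.
Period 1, room 5: eliminating its period and room leaves {a, b, d}.
Period 1, room 6: eliminating its period and room leaves {b, d, e}.
Period 2, room 4: eliminating its period and room leaves {a, b, d}.
Period 2, room 5: eliminating its period and room leaves {a, b, d}.
Period 2, room 6: eliminating its period and room leaves {b, d}.
Period 4, room 4: eliminating its period and room leaves {b, d}.
Period 4, room 5: eliminating its period and room leaves {b, d}.
Period 4, room 6: eliminating its period and room leaves {b, d, e}.
Period 6, room 6: eliminating its period and room leaves {f}.
Enumerating the assignments across these blanks that avoid any period or room repeat gives 4 completions.

4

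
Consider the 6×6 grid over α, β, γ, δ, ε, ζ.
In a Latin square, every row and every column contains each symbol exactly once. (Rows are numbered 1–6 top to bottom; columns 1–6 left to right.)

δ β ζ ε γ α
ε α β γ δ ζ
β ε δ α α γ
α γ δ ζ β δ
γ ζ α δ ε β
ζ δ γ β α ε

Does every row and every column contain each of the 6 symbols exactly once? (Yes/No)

Row 4 contains δ twice (at columns 3 and 6); row 3 is also not a permutation.

No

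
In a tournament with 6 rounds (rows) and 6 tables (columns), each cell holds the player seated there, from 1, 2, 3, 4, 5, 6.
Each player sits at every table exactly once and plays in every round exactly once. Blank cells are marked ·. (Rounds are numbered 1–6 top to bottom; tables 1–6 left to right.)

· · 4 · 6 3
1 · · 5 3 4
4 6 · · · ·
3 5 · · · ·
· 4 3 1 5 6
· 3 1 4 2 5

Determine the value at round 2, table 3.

6

Round 1, table 4: round 1 has {3, 4, 6} and table 4 has {1, 4, 5}, leaving only 2.
Round 1, table 1: round 1 has {2, 3, 4, 6} and table 1 has {1, 3, 4}, leaving only 5.
Round 1, table 2: round 1 has {2, 3, 4, 5, 6} and table 2 has {3, 4, 5, 6}, leaving only 1.
Round 2, table 2: round 2 has {1, 3, 4, 5} and table 2 has {1, 3, 4, 5, 6}, leaving only 2.
Round 2 already has {1, 2, 3, 4, 5} and table 3 already has {1, 3, 4}, so round 2, table 3 must be 6.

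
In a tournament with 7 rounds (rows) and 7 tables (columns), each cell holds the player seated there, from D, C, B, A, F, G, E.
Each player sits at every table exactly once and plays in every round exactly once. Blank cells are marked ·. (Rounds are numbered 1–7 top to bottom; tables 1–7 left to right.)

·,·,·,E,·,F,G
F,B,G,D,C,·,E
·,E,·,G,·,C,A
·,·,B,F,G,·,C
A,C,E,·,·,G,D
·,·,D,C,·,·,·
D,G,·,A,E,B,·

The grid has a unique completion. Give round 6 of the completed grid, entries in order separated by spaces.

G F D C A E B

Round 2, table 6: round 2 has {D, C, B, F, G, E} and table 6 has {C, B, F, G}, leaving only A.
Round 6, table 6: round 6 has {D, C} and table 6 has {C, B, A, F, G}, leaving only E.
Round 3, table 1: round 3 has {C, A, G, E} and table 1 has {D, A, F}, leaving only B.
Round 6, table 1: round 6 has {D, C, E} and table 1 has {D, B, A, F}, leaving only G.
Round 1, table 1: round 1 has {F, G, E} and table 1 has {D, B, A, F, G}, leaving only C.
Round 1, table 3: round 1 has {C, F, G, E} and table 3 has {D, B, G, E}, leaving only A.
Round 1, table 2: round 1 has {C, A, F, G, E} and table 2 has {C, B, G, E}, leaving only D.
Round 1, table 5: round 1 has {D, C, A, F, G, E} and table 5 has {C, G, E}, leaving only B.
Round 3, table 3: round 3 has {C, B, A, G, E} and table 3 has {D, B, A, G, E}, leaving only F.
Round 3, table 5: round 3 has {C, B, A, F, G, E} and table 5 has {C, B, G, E}, leaving only D.
Round 4, table 1: round 4 has {C, B, F, G} and table 1 has {D, C, B, A, F, G}, leaving only E.
Round 4, table 2: round 4 has {C, B, F, G, E} and table 2 has {D, C, B, G, E}, leaving only A.
Round 6, table 2: round 6 has {D, C, G, E} and table 2 has {D, C, B, A, G, E}, leaving only F.
Round 6, table 5: round 6 has {D, C, F, G, E} and table 5 has {D, C, B, G, E}, leaving only A.
Round 6, table 7: round 6 has {D, C, A, F, G, E} and table 7 has {D, C, A, G, E}, leaving only B.
So round 6 reads: G F D C A E B.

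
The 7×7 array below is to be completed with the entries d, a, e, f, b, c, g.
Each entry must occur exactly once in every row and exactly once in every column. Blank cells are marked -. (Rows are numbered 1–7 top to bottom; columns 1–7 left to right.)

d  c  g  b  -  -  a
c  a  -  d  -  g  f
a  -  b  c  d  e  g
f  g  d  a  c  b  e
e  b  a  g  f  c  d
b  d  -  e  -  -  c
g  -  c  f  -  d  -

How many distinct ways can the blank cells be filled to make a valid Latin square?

Row 1, column 5: eliminating its row and column leaves {e}.
Row 1, column 6: eliminating its row and column leaves {f}.
Row 2, column 3: eliminating its row and column leaves {e}.
Row 2, column 5: eliminating its row and column leaves {e, b}.
Row 3, column 2: eliminating its row and column leaves {f}.
Row 6, column 3: eliminating its row and column leaves {f}.
Row 6, column 5: eliminating its row and column leaves {a, g}.
Row 6, column 6: eliminating its row and column leaves {a, f}.
Row 7, column 2: eliminating its row and column leaves {e}.
Row 7, column 5: eliminating its row and column leaves {a, e, b}.
Row 7, column 7: eliminating its row and column leaves {b}.
Only one assignment across all blanks avoids any row or column repeat, giving 1 completion.

1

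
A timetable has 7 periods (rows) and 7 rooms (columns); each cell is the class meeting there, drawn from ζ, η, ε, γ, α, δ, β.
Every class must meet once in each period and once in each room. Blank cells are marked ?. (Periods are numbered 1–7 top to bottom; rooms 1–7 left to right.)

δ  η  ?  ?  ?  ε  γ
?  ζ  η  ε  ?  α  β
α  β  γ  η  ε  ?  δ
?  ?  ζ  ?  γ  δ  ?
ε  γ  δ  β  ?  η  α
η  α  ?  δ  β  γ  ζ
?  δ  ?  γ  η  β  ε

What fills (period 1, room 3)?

β

Period 2, room 1: period 2 has {ζ, η, ε, α, β} and room 1 has {η, ε, α, δ}, leaving only γ.
Period 2, room 5: period 2 has {ζ, η, ε, γ, α, β} and room 5 has {η, ε, γ, β}, leaving only δ.
Period 3, room 6: period 3 has {η, ε, γ, α, δ, β} and room 6 has {η, ε, γ, α, δ, β}, leaving only ζ.
Period 4, room 1: period 4 has {ζ, γ, δ} and room 1 has {η, ε, γ, α, δ}, leaving only β.
Period 4, room 2: period 4 has {ζ, γ, δ, β} and room 2 has {ζ, η, γ, α, δ, β}, leaving only ε.
Period 4, room 4: period 4 has {ζ, ε, γ, δ, β} and room 4 has {η, ε, γ, δ, β}, leaving only α.
Period 1, room 4: period 1 has {η, ε, γ, δ} and room 4 has {η, ε, γ, α, δ, β}, leaving only ζ.
Period 1, room 5: period 1 has {ζ, η, ε, γ, δ} and room 5 has {η, ε, γ, δ, β}, leaving only α.
Period 1 already has {ζ, η, ε, γ, α, δ} and room 3 already has {ζ, η, γ, δ}, so period 1, room 3 must be β.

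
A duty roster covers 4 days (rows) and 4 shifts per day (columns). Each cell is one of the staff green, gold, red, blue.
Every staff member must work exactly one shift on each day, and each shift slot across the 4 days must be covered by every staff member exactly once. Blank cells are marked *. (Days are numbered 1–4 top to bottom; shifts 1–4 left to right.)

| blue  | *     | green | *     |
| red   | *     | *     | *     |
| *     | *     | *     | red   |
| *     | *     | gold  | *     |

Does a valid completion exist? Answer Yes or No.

No

Day 1, shift 4: day 1 has {green, blue} and shift 4 has {red}, so it must be gold.
Day 1, shift 2: day 1 has {green, gold, blue} and shift 2 has {}, so it must be red.
Day 2, shift 3: day 2 has {red} and shift 3 has {green, gold}, so it must be blue.
Now day 3, shift 3: day 3 together with shift 3 already contain {green, gold, red, blue} — every symbol — so nothing can go there. The grid has no valid completion.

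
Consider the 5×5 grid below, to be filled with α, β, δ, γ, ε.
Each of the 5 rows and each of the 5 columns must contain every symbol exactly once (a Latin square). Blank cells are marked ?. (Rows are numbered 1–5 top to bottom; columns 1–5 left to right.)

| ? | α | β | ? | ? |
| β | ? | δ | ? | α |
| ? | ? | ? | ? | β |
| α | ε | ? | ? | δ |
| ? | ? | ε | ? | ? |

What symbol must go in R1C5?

Row 2, column 2: row 2 has {α, β, δ} and column 2 has {α, ε}, leaving only γ.
Row 2, column 4: row 2 has {α, β, δ, γ} and column 4 has {}, leaving only ε.
Row 3, column 2: row 3 has {β} and column 2 has {α, γ, ε}, leaving only δ.
Row 4, column 3: row 4 has {α, δ, ε} and column 3 has {β, δ, ε}, leaving only γ.
Row 3, column 3: row 3 has {β, δ} and column 3 has {β, δ, γ, ε}, leaving only α.
Row 3, column 4: row 3 has {α, β, δ} and column 4 has {ε}, leaving only γ.
Row 1, column 4: row 1 has {α, β} and column 4 has {γ, ε}, leaving only δ.
Row 3, column 1: row 3 has {α, β, δ, γ} and column 1 has {α, β}, leaving only ε.
Row 1, column 1: row 1 has {α, β, δ} and column 1 has {α, β, ε}, leaving only γ.
Row 1 already has {α, β, δ, γ} and column 5 already has {α, β, δ}, so row 1, column 5 must be ε.

ε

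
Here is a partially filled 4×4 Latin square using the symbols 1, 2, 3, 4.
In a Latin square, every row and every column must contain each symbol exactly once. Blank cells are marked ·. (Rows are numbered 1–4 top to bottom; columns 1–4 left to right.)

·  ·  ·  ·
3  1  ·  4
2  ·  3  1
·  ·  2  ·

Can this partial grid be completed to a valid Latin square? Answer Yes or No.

Row 2, column 3: row 2 together with column 3 already contain {1, 2, 3, 4} — every symbol — so nothing can go there. The grid has no valid completion.

No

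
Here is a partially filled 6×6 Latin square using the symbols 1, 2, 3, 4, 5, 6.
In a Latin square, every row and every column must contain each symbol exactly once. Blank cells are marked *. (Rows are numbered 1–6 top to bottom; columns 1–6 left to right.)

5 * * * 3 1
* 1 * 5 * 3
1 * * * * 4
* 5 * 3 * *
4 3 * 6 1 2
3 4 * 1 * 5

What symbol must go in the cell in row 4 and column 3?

Row 3, column 4: row 3 has {1, 4} and column 4 has {1, 3, 5, 6}, leaving only 2.
Row 1, column 4: row 1 has {1, 3, 5} and column 4 has {1, 2, 3, 5, 6}, leaving only 4.
Row 3, column 2: row 3 has {1, 2, 4} and column 2 has {1, 3, 4, 5}, leaving only 6.
Row 1, column 2: row 1 has {1, 3, 4, 5} and column 2 has {1, 3, 4, 5, 6}, leaving only 2.
Row 1, column 3: row 1 has {1, 2, 3, 4, 5} and column 3 has {}, leaving only 6.
Row 3, column 5: row 3 has {1, 2, 4, 6} and column 5 has {1, 3}, leaving only 5.
Row 3, column 3: row 3 has {1, 2, 4, 5, 6} and column 3 has {6}, leaving only 3.
Row 4, column 6: row 4 has {3, 5} and column 6 has {1, 2, 3, 4, 5}, leaving only 6.
Row 4, column 1: row 4 has {3, 5, 6} and column 1 has {1, 3, 4, 5}, leaving only 2.
Row 2, column 1: row 2 has {1, 3, 5} and column 1 has {1, 2, 3, 4, 5}, leaving only 6.
Row 4, column 5: row 4 has {2, 3, 5, 6} and column 5 has {1, 3, 5}, leaving only 4.
Row 4 already has {2, 3, 4, 5, 6} and column 3 already has {3, 6}, so row 4, column 3 must be 1.

1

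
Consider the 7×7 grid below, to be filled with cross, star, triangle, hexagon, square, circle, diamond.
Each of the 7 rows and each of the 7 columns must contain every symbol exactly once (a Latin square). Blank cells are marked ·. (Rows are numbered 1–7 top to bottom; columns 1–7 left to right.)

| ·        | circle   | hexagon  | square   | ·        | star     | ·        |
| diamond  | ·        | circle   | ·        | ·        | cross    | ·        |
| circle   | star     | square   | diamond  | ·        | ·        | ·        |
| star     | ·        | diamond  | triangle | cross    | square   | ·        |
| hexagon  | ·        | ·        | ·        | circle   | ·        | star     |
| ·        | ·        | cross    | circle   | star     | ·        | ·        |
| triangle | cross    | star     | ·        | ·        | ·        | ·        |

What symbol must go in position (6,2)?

diamond

Row 1, column 1: row 1 has {star, hexagon, square, circle} and column 1 has {star, triangle, hexagon, circle, diamond}, leaving only cross.
Row 4, column 2: row 4 has {cross, star, triangle, square, diamond} and column 2 has {cross, star, circle}, leaving only hexagon.
Row 4, column 7: row 4 has {cross, star, triangle, hexagon, square, diamond} and column 7 has {star}, leaving only circle.
Row 5, column 3: row 5 has {star, hexagon, circle} and column 3 has {cross, star, hexagon, square, circle, diamond}, leaving only triangle.
Row 5, column 4: row 5 has {star, triangle, hexagon, circle} and column 4 has {triangle, square, circle, diamond}, leaving only cross.
Row 5, column 6: row 5 has {cross, star, triangle, hexagon, circle} and column 6 has {cross, star, square}, leaving only diamond.
Row 5, column 2: row 5 has {cross, star, triangle, hexagon, circle, diamond} and column 2 has {cross, star, hexagon, circle}, leaving only square.
Row 2, column 2: row 2 has {cross, circle, diamond} and column 2 has {cross, star, hexagon, square, circle}, leaving only triangle.
Row 6 already has {cross, star, circle} and column 2 already has {cross, star, triangle, hexagon, square, circle}, so row 6, column 2 must be diamond.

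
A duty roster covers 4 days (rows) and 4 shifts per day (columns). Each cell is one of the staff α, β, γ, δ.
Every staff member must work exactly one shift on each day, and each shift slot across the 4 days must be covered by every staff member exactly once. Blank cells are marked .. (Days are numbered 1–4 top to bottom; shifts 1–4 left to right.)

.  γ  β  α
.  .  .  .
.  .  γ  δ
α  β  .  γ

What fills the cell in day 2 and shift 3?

α

Day 1, shift 1: day 1 has {α, β, γ} and shift 1 has {α}, leaving only δ.
Day 2, shift 4: day 2 has {} and shift 4 has {α, γ, δ}, leaving only β.
Day 2, shift 1: day 2 has {β} and shift 1 has {α, δ}, leaving only γ.
Day 3, shift 1: day 3 has {γ, δ} and shift 1 has {α, γ, δ}, leaving only β.
Day 3, shift 2: day 3 has {β, γ, δ} and shift 2 has {β, γ}, leaving only α.
Day 2, shift 2: day 2 has {β, γ} and shift 2 has {α, β, γ}, leaving only δ.
Day 2 already has {β, γ, δ} and shift 3 already has {β, γ}, so day 2, shift 3 must be α.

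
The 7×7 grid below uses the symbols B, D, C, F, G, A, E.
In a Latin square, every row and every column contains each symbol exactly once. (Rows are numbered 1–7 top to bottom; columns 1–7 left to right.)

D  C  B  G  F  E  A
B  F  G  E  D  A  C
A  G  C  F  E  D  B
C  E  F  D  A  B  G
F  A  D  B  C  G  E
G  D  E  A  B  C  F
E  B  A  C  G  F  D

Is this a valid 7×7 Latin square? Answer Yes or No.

Yes

Each row is a permutation of the 7 symbols, and so is each column.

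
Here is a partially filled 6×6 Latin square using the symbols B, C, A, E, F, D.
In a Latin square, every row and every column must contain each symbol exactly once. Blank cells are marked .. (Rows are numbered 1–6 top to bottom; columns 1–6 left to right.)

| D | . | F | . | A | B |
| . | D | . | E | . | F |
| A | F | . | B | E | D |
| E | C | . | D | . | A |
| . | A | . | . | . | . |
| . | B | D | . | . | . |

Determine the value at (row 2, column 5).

Row 1, column 2: row 1 has {B, A, F, D} and column 2 has {B, C, A, F, D}, leaving only E.
Row 1, column 4: row 1 has {B, A, E, F, D} and column 4 has {B, E, D}, leaving only C.
Row 3, column 3: row 3 has {B, A, E, F, D} and column 3 has {F, D}, leaving only C.
Row 4, column 3: row 4 has {C, A, E, D} and column 3 has {C, F, D}, leaving only B.
Row 2, column 3: row 2 has {E, F, D} and column 3 has {B, C, F, D}, leaving only A.
Row 4, column 5: row 4 has {B, C, A, E, D} and column 5 has {A, E}, leaving only F.
Row 5, column 3: row 5 has {A} and column 3 has {B, C, A, F, D}, leaving only E.
Row 5, column 4: row 5 has {A, E} and column 4 has {B, C, E, D}, leaving only F.
Row 5, column 6: row 5 has {A, E, F} and column 6 has {B, A, F, D}, leaving only C.
Row 5, column 1: row 5 has {C, A, E, F} and column 1 has {A, E, D}, leaving only B.
Row 2, column 1: row 2 has {A, E, F, D} and column 1 has {B, A, E, D}, leaving only C.
Row 2 already has {C, A, E, F, D} and column 5 already has {A, E, F}, so row 2, column 5 must be B.

B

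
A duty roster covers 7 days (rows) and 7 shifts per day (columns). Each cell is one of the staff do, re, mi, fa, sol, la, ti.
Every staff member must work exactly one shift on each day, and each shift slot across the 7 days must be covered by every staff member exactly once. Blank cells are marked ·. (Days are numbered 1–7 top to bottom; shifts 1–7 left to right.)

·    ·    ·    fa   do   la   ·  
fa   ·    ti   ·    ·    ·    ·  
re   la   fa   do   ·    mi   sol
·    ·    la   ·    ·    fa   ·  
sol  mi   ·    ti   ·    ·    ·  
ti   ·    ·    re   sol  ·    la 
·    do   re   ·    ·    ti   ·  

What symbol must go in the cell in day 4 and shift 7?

ti

Day 1, shift 1: day 1 has {do, fa, la} and shift 1 has {re, fa, sol, ti}, leaving only mi.
Day 1, shift 3: day 1 has {do, mi, fa, la} and shift 3 has {re, fa, la, ti}, leaving only sol.
Day 3, shift 5: day 3 has {do, re, mi, fa, sol, la} and shift 5 has {do, sol}, leaving only ti.
Day 4, shift 1: day 4 has {fa, la} and shift 1 has {re, mi, fa, sol, ti}, leaving only do.
Day 5, shift 3: day 5 has {mi, sol, ti} and shift 3 has {re, fa, sol, la, ti}, leaving only do.
Day 5, shift 6: day 5 has {do, mi, sol, ti} and shift 6 has {mi, fa, la, ti}, leaving only re.
Day 5, shift 7: day 5 has {do, re, mi, sol, ti} and shift 7 has {sol, la}, leaving only fa.
Day 5, shift 5: day 5 has {do, re, mi, fa, sol, ti} and shift 5 has {do, sol, ti}, leaving only la.
Day 6, shift 2: day 6 has {re, sol, la, ti} and shift 2 has {do, mi, la}, leaving only fa.
Day 6, shift 3: day 6 has {re, fa, sol, la, ti} and shift 3 has {do, re, fa, sol, la, ti}, leaving only mi.
Day 6, shift 6: day 6 has {re, mi, fa, sol, la, ti} and shift 6 has {re, mi, fa, la, ti}, leaving only do.
Day 2, shift 6: day 2 has {fa, ti} and shift 6 has {do, re, mi, fa, la, ti}, leaving only sol.
Day 2, shift 2: day 2 has {fa, sol, ti} and shift 2 has {do, mi, fa, la}, leaving only re.
Day 1, shift 2: day 1 has {do, mi, fa, sol, la} and shift 2 has {do, re, mi, fa, la}, leaving only ti.
Day 1, shift 7: day 1 has {do, mi, fa, sol, la, ti} and shift 7 has {fa, sol, la}, leaving only re.
Day 2, shift 5: day 2 has {re, fa, sol, ti} and shift 5 has {do, sol, la, ti}, leaving only mi.
Day 2, shift 4: day 2 has {re, mi, fa, sol, ti} and shift 4 has {do, re, fa, ti}, leaving only la.
Day 2, shift 7: day 2 has {re, mi, fa, sol, la, ti} and shift 7 has {re, fa, sol, la}, leaving only do.
Day 4, shift 2: day 4 has {do, fa, la} and shift 2 has {do, re, mi, fa, la, ti}, leaving only sol.
Day 4, shift 4: day 4 has {do, fa, sol, la} and shift 4 has {do, re, fa, la, ti}, leaving only mi.
Day 4 already has {do, mi, fa, sol, la} and shift 7 already has {do, re, fa, sol, la}, so day 4, shift 7 must be ti.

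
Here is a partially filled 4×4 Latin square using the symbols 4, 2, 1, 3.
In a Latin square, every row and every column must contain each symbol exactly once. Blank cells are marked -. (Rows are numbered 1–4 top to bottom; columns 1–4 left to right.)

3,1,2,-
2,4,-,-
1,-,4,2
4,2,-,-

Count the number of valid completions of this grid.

Row 1, column 4: eliminating its row and column leaves {4}.
Row 2, column 3: eliminating its row and column leaves {1, 3}.
Row 2, column 4: eliminating its row and column leaves {1, 3}.
Row 3, column 2: eliminating its row and column leaves {3}.
Row 4, column 3: eliminating its row and column leaves {1, 3}.
Row 4, column 4: eliminating its row and column leaves {1, 3}.
Enumerating the assignments across these blanks that avoid any row or column repeat gives 2 completions.

2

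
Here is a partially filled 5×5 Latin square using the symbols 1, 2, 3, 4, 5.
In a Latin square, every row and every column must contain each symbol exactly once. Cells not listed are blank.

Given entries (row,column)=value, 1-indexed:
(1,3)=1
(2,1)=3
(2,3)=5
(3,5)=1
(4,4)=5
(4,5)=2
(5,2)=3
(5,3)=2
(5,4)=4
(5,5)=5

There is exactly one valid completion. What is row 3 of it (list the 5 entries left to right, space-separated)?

2 5 4 3 1

Row 2, column 5: row 2 has {3, 5} and column 5 has {1, 2, 5}, leaving only 4.
Row 1, column 5: row 1 has {1} and column 5 has {1, 2, 4, 5}, leaving only 3.
Row 1, column 4: row 1 has {1, 3} and column 4 has {4, 5}, leaving only 2.
Row 3, column 4: row 3 has {1} and column 4 has {2, 4, 5}, leaving only 3.
Row 3, column 3: row 3 has {1, 3} and column 3 has {1, 2, 5}, leaving only 4.
Row 2, column 4: row 2 has {3, 4, 5} and column 4 has {2, 3, 4, 5}, leaving only 1.
Row 2, column 2: row 2 has {1, 3, 4, 5} and column 2 has {3}, leaving only 2.
Row 3, column 2: row 3 has {1, 3, 4} and column 2 has {2, 3}, leaving only 5.
Row 3, column 1: row 3 has {1, 3, 4, 5} and column 1 has {3}, leaving only 2.
So row 3 reads: 2 5 4 3 1.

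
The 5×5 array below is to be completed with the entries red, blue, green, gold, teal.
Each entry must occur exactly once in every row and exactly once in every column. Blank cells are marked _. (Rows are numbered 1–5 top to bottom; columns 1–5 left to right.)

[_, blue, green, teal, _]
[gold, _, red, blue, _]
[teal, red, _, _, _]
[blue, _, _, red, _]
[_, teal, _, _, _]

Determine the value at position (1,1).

red

Row 1 already has {blue, green, teal} and column 1 already has {blue, gold, teal}, so row 1, column 1 must be red.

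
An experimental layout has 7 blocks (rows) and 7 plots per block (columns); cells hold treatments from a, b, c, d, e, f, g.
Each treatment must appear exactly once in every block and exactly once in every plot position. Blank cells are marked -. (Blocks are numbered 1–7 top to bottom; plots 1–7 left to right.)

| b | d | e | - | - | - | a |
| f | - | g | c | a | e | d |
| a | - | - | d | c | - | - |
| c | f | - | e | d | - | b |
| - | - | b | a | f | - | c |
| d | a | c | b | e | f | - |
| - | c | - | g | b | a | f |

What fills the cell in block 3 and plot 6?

b

Block 1, plot 4: block 1 has {a, b, d, e} and plot 4 has {a, b, c, d, e, g}, leaving only f.
Block 1, plot 5: block 1 has {a, b, d, e, f} and plot 5 has {a, b, c, d, e, f}, leaving only g.
Block 1, plot 6: block 1 has {a, b, d, e, f, g} and plot 6 has {a, e, f}, leaving only c.
Block 2, plot 2: block 2 has {a, c, d, e, f, g} and plot 2 has {a, c, d, f}, leaving only b.
Block 3, plot 3: block 3 has {a, c, d} and plot 3 has {b, c, e, g}, leaving only f.
Block 4, plot 3: block 4 has {b, c, d, e, f} and plot 3 has {b, c, e, f, g}, leaving only a.
Block 4, plot 6: block 4 has {a, b, c, d, e, f} and plot 6 has {a, c, e, f}, leaving only g.
Block 3 already has {a, c, d, f} and plot 6 already has {a, c, e, f, g}, so block 3, plot 6 must be b.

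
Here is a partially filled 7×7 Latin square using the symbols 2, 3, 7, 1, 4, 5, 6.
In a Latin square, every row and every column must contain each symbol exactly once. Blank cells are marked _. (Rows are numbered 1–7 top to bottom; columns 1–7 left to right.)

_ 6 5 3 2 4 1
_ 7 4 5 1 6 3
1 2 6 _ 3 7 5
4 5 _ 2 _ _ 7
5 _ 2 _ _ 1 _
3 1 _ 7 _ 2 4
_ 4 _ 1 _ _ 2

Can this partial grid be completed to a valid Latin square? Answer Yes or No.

Row 6, column 3: row 6 together with column 3 already contain {2, 3, 7, 1, 4, 5, 6} — every symbol — so nothing can go there. The grid has no valid completion.

No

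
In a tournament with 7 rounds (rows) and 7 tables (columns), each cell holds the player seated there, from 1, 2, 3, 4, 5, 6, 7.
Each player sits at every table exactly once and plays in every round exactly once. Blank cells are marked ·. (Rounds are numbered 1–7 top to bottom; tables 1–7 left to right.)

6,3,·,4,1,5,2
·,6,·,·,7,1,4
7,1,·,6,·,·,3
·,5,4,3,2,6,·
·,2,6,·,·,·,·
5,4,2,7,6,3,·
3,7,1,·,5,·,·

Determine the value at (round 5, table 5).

3

Round 1, table 3: round 1 has {1, 2, 3, 4, 5, 6} and table 3 has {1, 2, 4, 6}, leaving only 7.
Round 2, table 1: round 2 has {1, 4, 6, 7} and table 1 has {3, 5, 6, 7}, leaving only 2.
Round 2, table 4: round 2 has {1, 2, 4, 6, 7} and table 4 has {3, 4, 6, 7}, leaving only 5.
Round 2, table 3: round 2 has {1, 2, 4, 5, 6, 7} and table 3 has {1, 2, 4, 6, 7}, leaving only 3.
Round 3, table 3: round 3 has {1, 3, 6, 7} and table 3 has {1, 2, 3, 4, 6, 7}, leaving only 5.
Round 3, table 5: round 3 has {1, 3, 5, 6, 7} and table 5 has {1, 2, 5, 6, 7}, leaving only 4.
Round 5 already has {2, 6} and table 5 already has {1, 2, 4, 5, 6, 7}, so round 5, table 5 must be 3.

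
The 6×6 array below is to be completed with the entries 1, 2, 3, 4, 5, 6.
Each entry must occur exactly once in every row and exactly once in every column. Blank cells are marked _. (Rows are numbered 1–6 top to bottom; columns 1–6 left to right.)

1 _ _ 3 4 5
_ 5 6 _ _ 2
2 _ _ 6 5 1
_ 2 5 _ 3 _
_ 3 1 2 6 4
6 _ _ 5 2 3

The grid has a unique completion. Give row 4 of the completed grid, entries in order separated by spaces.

Row 4, column 1: row 4 has {2, 3, 5} and column 1 has {1, 2, 6}, leaving only 4.
Row 4, column 4: row 4 has {2, 3, 4, 5} and column 4 has {2, 3, 5, 6}, leaving only 1.
Row 4, column 6: row 4 has {1, 2, 3, 4, 5} and column 6 has {1, 2, 3, 4, 5}, leaving only 6.
So row 4 reads: 4 2 5 1 3 6.

4 2 5 1 3 6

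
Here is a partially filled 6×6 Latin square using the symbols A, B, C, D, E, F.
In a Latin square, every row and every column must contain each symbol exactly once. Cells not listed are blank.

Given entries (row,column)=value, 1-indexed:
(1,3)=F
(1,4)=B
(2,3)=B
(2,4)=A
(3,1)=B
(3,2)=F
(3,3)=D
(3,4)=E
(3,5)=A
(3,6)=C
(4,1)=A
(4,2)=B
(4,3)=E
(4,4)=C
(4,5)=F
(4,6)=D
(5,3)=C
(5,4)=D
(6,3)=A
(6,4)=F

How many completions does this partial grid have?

Row 1, column 1: eliminating its row and column leaves {C, D, E}.
Row 1, column 2: eliminating its row and column leaves {A, C, D, E}.
Row 1, column 5: eliminating its row and column leaves {C, D, E}.
Row 1, column 6: eliminating its row and column leaves {A, E}.
Row 2, column 1: eliminating its row and column leaves {C, D, E, F}.
Row 2, column 2: eliminating its row and column leaves {C, D, E}.
Row 2, column 5: eliminating its row and column leaves {C, D, E}.
Row 2, column 6: eliminating its row and column leaves {E, F}.
Row 5, column 1: eliminating its row and column leaves {E, F}.
Row 5, column 2: eliminating its row and column leaves {A, E}.
Row 5, column 5: eliminating its row and column leaves {B, E}.
Row 5, column 6: eliminating its row and column leaves {A, B, E, F}.
Row 6, column 1: eliminating its row and column leaves {C, D, E}.
Row 6, column 2: eliminating its row and column leaves {C, D, E}.
Row 6, column 5: eliminating its row and column leaves {B, C, D, E}.
Row 6, column 6: eliminating its row and column leaves {B, E}.
Enumerating the assignments across these blanks that avoid any row or column repeat gives 24 completions.

24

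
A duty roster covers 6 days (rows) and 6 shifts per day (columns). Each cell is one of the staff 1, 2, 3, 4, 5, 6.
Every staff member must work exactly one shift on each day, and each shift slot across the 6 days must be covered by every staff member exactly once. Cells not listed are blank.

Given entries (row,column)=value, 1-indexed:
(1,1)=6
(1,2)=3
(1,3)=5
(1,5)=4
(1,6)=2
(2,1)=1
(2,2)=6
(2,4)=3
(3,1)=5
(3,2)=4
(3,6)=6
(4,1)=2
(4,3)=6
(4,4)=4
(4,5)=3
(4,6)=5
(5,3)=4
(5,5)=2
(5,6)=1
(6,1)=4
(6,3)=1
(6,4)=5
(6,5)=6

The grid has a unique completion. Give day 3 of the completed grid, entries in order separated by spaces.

Day 3, shift 5: day 3 has {4, 5, 6} and shift 5 has {2, 3, 4, 6}, leaving only 1.
Day 3, shift 4: day 3 has {1, 4, 5, 6} and shift 4 has {3, 4, 5}, leaving only 2.
Day 3, shift 3: day 3 has {1, 2, 4, 5, 6} and shift 3 has {1, 4, 5, 6}, leaving only 3.
So day 3 reads: 5 4 3 2 1 6.

5 4 3 2 1 6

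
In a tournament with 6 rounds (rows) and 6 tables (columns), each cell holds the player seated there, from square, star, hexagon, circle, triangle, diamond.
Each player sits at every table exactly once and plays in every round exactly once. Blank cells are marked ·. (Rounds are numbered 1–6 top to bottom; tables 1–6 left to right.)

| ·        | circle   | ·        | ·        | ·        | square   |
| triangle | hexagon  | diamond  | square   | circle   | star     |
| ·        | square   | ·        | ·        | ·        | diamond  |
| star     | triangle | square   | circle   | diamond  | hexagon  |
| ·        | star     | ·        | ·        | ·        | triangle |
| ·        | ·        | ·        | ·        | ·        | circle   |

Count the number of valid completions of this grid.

24

Round 1, table 1: eliminating its round and table leaves {hexagon, diamond}.
Round 1, table 3: eliminating its round and table leaves {star, hexagon, triangle}.
Round 1, table 4: eliminating its round and table leaves {star, hexagon, triangle, diamond}.
Round 1, table 5: eliminating its round and table leaves {star, hexagon, triangle}.
Round 3, table 1: eliminating its round and table leaves {hexagon, circle}.
Round 3, table 3: eliminating its round and table leaves {star, hexagon, circle, triangle}.
Round 3, table 4: eliminating its round and table leaves {star, hexagon, triangle}.
Round 3, table 5: eliminating its round and table leaves {star, hexagon, triangle}.
Round 5, table 1: eliminating its round and table leaves {square, hexagon, circle, diamond}.
Round 5, table 3: eliminating its round and table leaves {hexagon, circle}.
Round 5, table 4: eliminating its round and table leaves {hexagon, diamond}.
Round 5, table 5: eliminating its round and table leaves {square, hexagon}.
Round 6, table 1: eliminating its round and table leaves {square, hexagon, diamond}.
Round 6, table 2: eliminating its round and table leaves {diamond}.
Round 6, table 3: eliminating its round and table leaves {star, hexagon, triangle}.
Round 6, table 4: eliminating its round and table leaves {star, hexagon, triangle, diamond}.
Round 6, table 5: eliminating its round and table leaves {square, star, hexagon, triangle}.
Enumerating the assignments across these blanks that avoid any round or table repeat gives 24 completions.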